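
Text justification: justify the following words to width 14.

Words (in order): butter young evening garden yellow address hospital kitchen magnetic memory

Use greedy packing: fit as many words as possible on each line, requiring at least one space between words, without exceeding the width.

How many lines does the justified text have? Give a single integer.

Line 1: ['butter', 'young'] (min_width=12, slack=2)
Line 2: ['evening', 'garden'] (min_width=14, slack=0)
Line 3: ['yellow', 'address'] (min_width=14, slack=0)
Line 4: ['hospital'] (min_width=8, slack=6)
Line 5: ['kitchen'] (min_width=7, slack=7)
Line 6: ['magnetic'] (min_width=8, slack=6)
Line 7: ['memory'] (min_width=6, slack=8)
Total lines: 7

Answer: 7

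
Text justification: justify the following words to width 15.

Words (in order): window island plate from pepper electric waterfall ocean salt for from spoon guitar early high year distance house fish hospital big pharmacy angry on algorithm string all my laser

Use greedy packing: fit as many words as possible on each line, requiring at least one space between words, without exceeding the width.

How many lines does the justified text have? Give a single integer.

Answer: 14

Derivation:
Line 1: ['window', 'island'] (min_width=13, slack=2)
Line 2: ['plate', 'from'] (min_width=10, slack=5)
Line 3: ['pepper', 'electric'] (min_width=15, slack=0)
Line 4: ['waterfall', 'ocean'] (min_width=15, slack=0)
Line 5: ['salt', 'for', 'from'] (min_width=13, slack=2)
Line 6: ['spoon', 'guitar'] (min_width=12, slack=3)
Line 7: ['early', 'high', 'year'] (min_width=15, slack=0)
Line 8: ['distance', 'house'] (min_width=14, slack=1)
Line 9: ['fish', 'hospital'] (min_width=13, slack=2)
Line 10: ['big', 'pharmacy'] (min_width=12, slack=3)
Line 11: ['angry', 'on'] (min_width=8, slack=7)
Line 12: ['algorithm'] (min_width=9, slack=6)
Line 13: ['string', 'all', 'my'] (min_width=13, slack=2)
Line 14: ['laser'] (min_width=5, slack=10)
Total lines: 14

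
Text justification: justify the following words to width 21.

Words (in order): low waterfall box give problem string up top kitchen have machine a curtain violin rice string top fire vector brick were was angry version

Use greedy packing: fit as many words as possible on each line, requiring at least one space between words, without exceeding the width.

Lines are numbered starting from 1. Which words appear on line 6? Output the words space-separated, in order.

Answer: top fire vector brick

Derivation:
Line 1: ['low', 'waterfall', 'box'] (min_width=17, slack=4)
Line 2: ['give', 'problem', 'string'] (min_width=19, slack=2)
Line 3: ['up', 'top', 'kitchen', 'have'] (min_width=19, slack=2)
Line 4: ['machine', 'a', 'curtain'] (min_width=17, slack=4)
Line 5: ['violin', 'rice', 'string'] (min_width=18, slack=3)
Line 6: ['top', 'fire', 'vector', 'brick'] (min_width=21, slack=0)
Line 7: ['were', 'was', 'angry'] (min_width=14, slack=7)
Line 8: ['version'] (min_width=7, slack=14)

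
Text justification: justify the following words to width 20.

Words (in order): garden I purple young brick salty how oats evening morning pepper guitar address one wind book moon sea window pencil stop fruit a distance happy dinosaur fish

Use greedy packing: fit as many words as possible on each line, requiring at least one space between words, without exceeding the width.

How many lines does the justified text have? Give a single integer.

Line 1: ['garden', 'I', 'purple'] (min_width=15, slack=5)
Line 2: ['young', 'brick', 'salty'] (min_width=17, slack=3)
Line 3: ['how', 'oats', 'evening'] (min_width=16, slack=4)
Line 4: ['morning', 'pepper'] (min_width=14, slack=6)
Line 5: ['guitar', 'address', 'one'] (min_width=18, slack=2)
Line 6: ['wind', 'book', 'moon', 'sea'] (min_width=18, slack=2)
Line 7: ['window', 'pencil', 'stop'] (min_width=18, slack=2)
Line 8: ['fruit', 'a', 'distance'] (min_width=16, slack=4)
Line 9: ['happy', 'dinosaur', 'fish'] (min_width=19, slack=1)
Total lines: 9

Answer: 9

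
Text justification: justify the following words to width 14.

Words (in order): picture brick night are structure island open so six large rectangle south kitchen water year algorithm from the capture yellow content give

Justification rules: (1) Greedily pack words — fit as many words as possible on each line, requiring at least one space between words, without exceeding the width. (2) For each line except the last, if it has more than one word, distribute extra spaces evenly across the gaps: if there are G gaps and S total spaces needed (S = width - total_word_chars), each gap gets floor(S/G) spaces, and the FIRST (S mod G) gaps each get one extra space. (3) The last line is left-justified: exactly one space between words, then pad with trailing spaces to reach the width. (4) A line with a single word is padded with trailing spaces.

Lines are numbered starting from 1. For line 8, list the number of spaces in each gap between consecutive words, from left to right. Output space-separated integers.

Line 1: ['picture', 'brick'] (min_width=13, slack=1)
Line 2: ['night', 'are'] (min_width=9, slack=5)
Line 3: ['structure'] (min_width=9, slack=5)
Line 4: ['island', 'open', 'so'] (min_width=14, slack=0)
Line 5: ['six', 'large'] (min_width=9, slack=5)
Line 6: ['rectangle'] (min_width=9, slack=5)
Line 7: ['south', 'kitchen'] (min_width=13, slack=1)
Line 8: ['water', 'year'] (min_width=10, slack=4)
Line 9: ['algorithm', 'from'] (min_width=14, slack=0)
Line 10: ['the', 'capture'] (min_width=11, slack=3)
Line 11: ['yellow', 'content'] (min_width=14, slack=0)
Line 12: ['give'] (min_width=4, slack=10)

Answer: 5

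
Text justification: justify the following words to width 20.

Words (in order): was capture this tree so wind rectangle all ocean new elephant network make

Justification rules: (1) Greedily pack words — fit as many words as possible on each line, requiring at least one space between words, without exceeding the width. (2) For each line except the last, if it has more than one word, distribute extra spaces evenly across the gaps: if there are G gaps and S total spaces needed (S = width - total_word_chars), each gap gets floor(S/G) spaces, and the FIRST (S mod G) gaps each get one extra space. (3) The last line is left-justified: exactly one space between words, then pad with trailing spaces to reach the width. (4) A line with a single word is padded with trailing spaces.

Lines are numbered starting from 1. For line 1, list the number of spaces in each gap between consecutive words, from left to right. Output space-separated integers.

Answer: 3 3

Derivation:
Line 1: ['was', 'capture', 'this'] (min_width=16, slack=4)
Line 2: ['tree', 'so', 'wind'] (min_width=12, slack=8)
Line 3: ['rectangle', 'all', 'ocean'] (min_width=19, slack=1)
Line 4: ['new', 'elephant', 'network'] (min_width=20, slack=0)
Line 5: ['make'] (min_width=4, slack=16)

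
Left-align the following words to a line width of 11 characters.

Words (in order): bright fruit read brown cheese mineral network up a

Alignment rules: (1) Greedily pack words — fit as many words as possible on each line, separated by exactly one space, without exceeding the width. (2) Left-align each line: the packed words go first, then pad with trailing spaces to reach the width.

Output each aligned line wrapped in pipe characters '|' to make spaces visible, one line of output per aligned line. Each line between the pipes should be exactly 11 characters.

Line 1: ['bright'] (min_width=6, slack=5)
Line 2: ['fruit', 'read'] (min_width=10, slack=1)
Line 3: ['brown'] (min_width=5, slack=6)
Line 4: ['cheese'] (min_width=6, slack=5)
Line 5: ['mineral'] (min_width=7, slack=4)
Line 6: ['network', 'up'] (min_width=10, slack=1)
Line 7: ['a'] (min_width=1, slack=10)

Answer: |bright     |
|fruit read |
|brown      |
|cheese     |
|mineral    |
|network up |
|a          |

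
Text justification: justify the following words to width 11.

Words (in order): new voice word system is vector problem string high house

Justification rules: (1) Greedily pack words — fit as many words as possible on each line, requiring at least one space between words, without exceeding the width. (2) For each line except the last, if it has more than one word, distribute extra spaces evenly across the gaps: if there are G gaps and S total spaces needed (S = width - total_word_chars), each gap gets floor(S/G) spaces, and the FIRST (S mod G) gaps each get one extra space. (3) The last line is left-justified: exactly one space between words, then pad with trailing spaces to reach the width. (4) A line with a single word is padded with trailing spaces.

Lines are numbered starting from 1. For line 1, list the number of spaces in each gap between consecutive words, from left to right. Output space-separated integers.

Answer: 3

Derivation:
Line 1: ['new', 'voice'] (min_width=9, slack=2)
Line 2: ['word', 'system'] (min_width=11, slack=0)
Line 3: ['is', 'vector'] (min_width=9, slack=2)
Line 4: ['problem'] (min_width=7, slack=4)
Line 5: ['string', 'high'] (min_width=11, slack=0)
Line 6: ['house'] (min_width=5, slack=6)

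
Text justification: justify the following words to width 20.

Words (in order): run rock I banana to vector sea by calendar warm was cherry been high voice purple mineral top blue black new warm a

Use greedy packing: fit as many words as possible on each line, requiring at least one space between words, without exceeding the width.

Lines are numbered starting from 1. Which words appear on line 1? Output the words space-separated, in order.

Answer: run rock I banana to

Derivation:
Line 1: ['run', 'rock', 'I', 'banana', 'to'] (min_width=20, slack=0)
Line 2: ['vector', 'sea', 'by'] (min_width=13, slack=7)
Line 3: ['calendar', 'warm', 'was'] (min_width=17, slack=3)
Line 4: ['cherry', 'been', 'high'] (min_width=16, slack=4)
Line 5: ['voice', 'purple', 'mineral'] (min_width=20, slack=0)
Line 6: ['top', 'blue', 'black', 'new'] (min_width=18, slack=2)
Line 7: ['warm', 'a'] (min_width=6, slack=14)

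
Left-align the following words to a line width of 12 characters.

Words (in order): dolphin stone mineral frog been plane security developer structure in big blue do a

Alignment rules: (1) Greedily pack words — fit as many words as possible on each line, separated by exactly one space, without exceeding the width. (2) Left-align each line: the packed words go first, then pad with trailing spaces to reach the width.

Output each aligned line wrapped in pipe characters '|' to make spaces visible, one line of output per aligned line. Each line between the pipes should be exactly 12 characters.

Line 1: ['dolphin'] (min_width=7, slack=5)
Line 2: ['stone'] (min_width=5, slack=7)
Line 3: ['mineral', 'frog'] (min_width=12, slack=0)
Line 4: ['been', 'plane'] (min_width=10, slack=2)
Line 5: ['security'] (min_width=8, slack=4)
Line 6: ['developer'] (min_width=9, slack=3)
Line 7: ['structure', 'in'] (min_width=12, slack=0)
Line 8: ['big', 'blue', 'do'] (min_width=11, slack=1)
Line 9: ['a'] (min_width=1, slack=11)

Answer: |dolphin     |
|stone       |
|mineral frog|
|been plane  |
|security    |
|developer   |
|structure in|
|big blue do |
|a           |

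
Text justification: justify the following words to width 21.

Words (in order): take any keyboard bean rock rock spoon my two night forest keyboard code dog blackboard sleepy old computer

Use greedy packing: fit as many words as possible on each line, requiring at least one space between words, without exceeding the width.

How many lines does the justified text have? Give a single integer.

Answer: 6

Derivation:
Line 1: ['take', 'any', 'keyboard'] (min_width=17, slack=4)
Line 2: ['bean', 'rock', 'rock', 'spoon'] (min_width=20, slack=1)
Line 3: ['my', 'two', 'night', 'forest'] (min_width=19, slack=2)
Line 4: ['keyboard', 'code', 'dog'] (min_width=17, slack=4)
Line 5: ['blackboard', 'sleepy', 'old'] (min_width=21, slack=0)
Line 6: ['computer'] (min_width=8, slack=13)
Total lines: 6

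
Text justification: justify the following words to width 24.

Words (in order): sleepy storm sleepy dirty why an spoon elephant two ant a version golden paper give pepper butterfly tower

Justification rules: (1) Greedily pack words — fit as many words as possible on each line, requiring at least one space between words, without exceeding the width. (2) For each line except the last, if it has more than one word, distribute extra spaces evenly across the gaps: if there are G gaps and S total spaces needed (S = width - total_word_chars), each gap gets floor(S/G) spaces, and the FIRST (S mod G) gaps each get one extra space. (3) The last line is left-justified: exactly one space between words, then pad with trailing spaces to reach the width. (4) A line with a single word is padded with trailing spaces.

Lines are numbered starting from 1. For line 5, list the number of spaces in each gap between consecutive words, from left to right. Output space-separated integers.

Answer: 3 2

Derivation:
Line 1: ['sleepy', 'storm', 'sleepy'] (min_width=19, slack=5)
Line 2: ['dirty', 'why', 'an', 'spoon'] (min_width=18, slack=6)
Line 3: ['elephant', 'two', 'ant', 'a'] (min_width=18, slack=6)
Line 4: ['version', 'golden', 'paper'] (min_width=20, slack=4)
Line 5: ['give', 'pepper', 'butterfly'] (min_width=21, slack=3)
Line 6: ['tower'] (min_width=5, slack=19)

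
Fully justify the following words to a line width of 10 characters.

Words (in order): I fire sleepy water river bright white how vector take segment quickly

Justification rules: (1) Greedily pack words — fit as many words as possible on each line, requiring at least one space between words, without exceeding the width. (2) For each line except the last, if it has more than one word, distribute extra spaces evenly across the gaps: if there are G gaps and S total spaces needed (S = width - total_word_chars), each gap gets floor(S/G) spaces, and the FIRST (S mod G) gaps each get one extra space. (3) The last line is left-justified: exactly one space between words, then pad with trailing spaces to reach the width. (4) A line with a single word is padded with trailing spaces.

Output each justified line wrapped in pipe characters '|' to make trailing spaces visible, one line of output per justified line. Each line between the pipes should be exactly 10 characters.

Line 1: ['I', 'fire'] (min_width=6, slack=4)
Line 2: ['sleepy'] (min_width=6, slack=4)
Line 3: ['water'] (min_width=5, slack=5)
Line 4: ['river'] (min_width=5, slack=5)
Line 5: ['bright'] (min_width=6, slack=4)
Line 6: ['white', 'how'] (min_width=9, slack=1)
Line 7: ['vector'] (min_width=6, slack=4)
Line 8: ['take'] (min_width=4, slack=6)
Line 9: ['segment'] (min_width=7, slack=3)
Line 10: ['quickly'] (min_width=7, slack=3)

Answer: |I     fire|
|sleepy    |
|water     |
|river     |
|bright    |
|white  how|
|vector    |
|take      |
|segment   |
|quickly   |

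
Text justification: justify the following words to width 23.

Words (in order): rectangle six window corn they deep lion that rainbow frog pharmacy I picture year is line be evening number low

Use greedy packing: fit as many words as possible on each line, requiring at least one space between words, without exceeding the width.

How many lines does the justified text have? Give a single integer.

Answer: 6

Derivation:
Line 1: ['rectangle', 'six', 'window'] (min_width=20, slack=3)
Line 2: ['corn', 'they', 'deep', 'lion'] (min_width=19, slack=4)
Line 3: ['that', 'rainbow', 'frog'] (min_width=17, slack=6)
Line 4: ['pharmacy', 'I', 'picture', 'year'] (min_width=23, slack=0)
Line 5: ['is', 'line', 'be', 'evening'] (min_width=18, slack=5)
Line 6: ['number', 'low'] (min_width=10, slack=13)
Total lines: 6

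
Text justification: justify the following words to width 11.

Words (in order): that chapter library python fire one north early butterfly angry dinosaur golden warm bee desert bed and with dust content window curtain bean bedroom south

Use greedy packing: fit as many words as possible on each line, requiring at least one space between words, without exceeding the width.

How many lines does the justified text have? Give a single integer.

Line 1: ['that'] (min_width=4, slack=7)
Line 2: ['chapter'] (min_width=7, slack=4)
Line 3: ['library'] (min_width=7, slack=4)
Line 4: ['python', 'fire'] (min_width=11, slack=0)
Line 5: ['one', 'north'] (min_width=9, slack=2)
Line 6: ['early'] (min_width=5, slack=6)
Line 7: ['butterfly'] (min_width=9, slack=2)
Line 8: ['angry'] (min_width=5, slack=6)
Line 9: ['dinosaur'] (min_width=8, slack=3)
Line 10: ['golden', 'warm'] (min_width=11, slack=0)
Line 11: ['bee', 'desert'] (min_width=10, slack=1)
Line 12: ['bed', 'and'] (min_width=7, slack=4)
Line 13: ['with', 'dust'] (min_width=9, slack=2)
Line 14: ['content'] (min_width=7, slack=4)
Line 15: ['window'] (min_width=6, slack=5)
Line 16: ['curtain'] (min_width=7, slack=4)
Line 17: ['bean'] (min_width=4, slack=7)
Line 18: ['bedroom'] (min_width=7, slack=4)
Line 19: ['south'] (min_width=5, slack=6)
Total lines: 19

Answer: 19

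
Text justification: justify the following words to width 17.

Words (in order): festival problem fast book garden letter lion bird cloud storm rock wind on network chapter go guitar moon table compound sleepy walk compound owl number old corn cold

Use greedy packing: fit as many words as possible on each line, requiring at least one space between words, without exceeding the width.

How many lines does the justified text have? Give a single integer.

Line 1: ['festival', 'problem'] (min_width=16, slack=1)
Line 2: ['fast', 'book', 'garden'] (min_width=16, slack=1)
Line 3: ['letter', 'lion', 'bird'] (min_width=16, slack=1)
Line 4: ['cloud', 'storm', 'rock'] (min_width=16, slack=1)
Line 5: ['wind', 'on', 'network'] (min_width=15, slack=2)
Line 6: ['chapter', 'go', 'guitar'] (min_width=17, slack=0)
Line 7: ['moon', 'table'] (min_width=10, slack=7)
Line 8: ['compound', 'sleepy'] (min_width=15, slack=2)
Line 9: ['walk', 'compound', 'owl'] (min_width=17, slack=0)
Line 10: ['number', 'old', 'corn'] (min_width=15, slack=2)
Line 11: ['cold'] (min_width=4, slack=13)
Total lines: 11

Answer: 11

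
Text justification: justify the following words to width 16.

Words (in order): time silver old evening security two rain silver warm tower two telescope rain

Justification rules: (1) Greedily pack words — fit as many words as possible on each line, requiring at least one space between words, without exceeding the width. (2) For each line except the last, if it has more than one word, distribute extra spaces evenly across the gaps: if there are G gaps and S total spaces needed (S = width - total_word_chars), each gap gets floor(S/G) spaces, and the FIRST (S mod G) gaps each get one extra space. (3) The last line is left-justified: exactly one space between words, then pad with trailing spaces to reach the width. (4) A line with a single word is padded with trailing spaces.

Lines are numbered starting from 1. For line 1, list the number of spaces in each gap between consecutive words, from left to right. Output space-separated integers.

Line 1: ['time', 'silver', 'old'] (min_width=15, slack=1)
Line 2: ['evening', 'security'] (min_width=16, slack=0)
Line 3: ['two', 'rain', 'silver'] (min_width=15, slack=1)
Line 4: ['warm', 'tower', 'two'] (min_width=14, slack=2)
Line 5: ['telescope', 'rain'] (min_width=14, slack=2)

Answer: 2 1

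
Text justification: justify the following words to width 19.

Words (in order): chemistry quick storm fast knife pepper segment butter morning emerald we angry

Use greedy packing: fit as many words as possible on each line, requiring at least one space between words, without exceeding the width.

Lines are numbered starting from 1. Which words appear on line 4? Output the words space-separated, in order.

Line 1: ['chemistry', 'quick'] (min_width=15, slack=4)
Line 2: ['storm', 'fast', 'knife'] (min_width=16, slack=3)
Line 3: ['pepper', 'segment'] (min_width=14, slack=5)
Line 4: ['butter', 'morning'] (min_width=14, slack=5)
Line 5: ['emerald', 'we', 'angry'] (min_width=16, slack=3)

Answer: butter morning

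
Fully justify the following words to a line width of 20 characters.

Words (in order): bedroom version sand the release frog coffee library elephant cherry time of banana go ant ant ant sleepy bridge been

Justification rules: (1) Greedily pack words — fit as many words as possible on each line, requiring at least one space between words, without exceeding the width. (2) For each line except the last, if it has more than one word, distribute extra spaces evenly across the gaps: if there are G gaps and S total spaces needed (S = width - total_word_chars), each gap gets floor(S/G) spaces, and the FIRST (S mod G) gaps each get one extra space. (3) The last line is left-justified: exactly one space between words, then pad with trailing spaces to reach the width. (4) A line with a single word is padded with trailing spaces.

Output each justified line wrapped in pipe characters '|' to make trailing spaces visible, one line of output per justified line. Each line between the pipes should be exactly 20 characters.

Line 1: ['bedroom', 'version', 'sand'] (min_width=20, slack=0)
Line 2: ['the', 'release', 'frog'] (min_width=16, slack=4)
Line 3: ['coffee', 'library'] (min_width=14, slack=6)
Line 4: ['elephant', 'cherry', 'time'] (min_width=20, slack=0)
Line 5: ['of', 'banana', 'go', 'ant', 'ant'] (min_width=20, slack=0)
Line 6: ['ant', 'sleepy', 'bridge'] (min_width=17, slack=3)
Line 7: ['been'] (min_width=4, slack=16)

Answer: |bedroom version sand|
|the   release   frog|
|coffee       library|
|elephant cherry time|
|of banana go ant ant|
|ant   sleepy  bridge|
|been                |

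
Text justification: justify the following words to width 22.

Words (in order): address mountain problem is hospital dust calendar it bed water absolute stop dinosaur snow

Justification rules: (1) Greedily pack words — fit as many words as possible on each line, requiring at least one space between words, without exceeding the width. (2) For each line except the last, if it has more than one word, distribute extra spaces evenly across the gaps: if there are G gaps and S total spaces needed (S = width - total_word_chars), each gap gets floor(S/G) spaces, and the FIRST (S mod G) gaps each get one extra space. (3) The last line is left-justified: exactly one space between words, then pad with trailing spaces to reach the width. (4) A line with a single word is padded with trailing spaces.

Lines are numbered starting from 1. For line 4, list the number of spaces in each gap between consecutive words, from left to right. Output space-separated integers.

Line 1: ['address', 'mountain'] (min_width=16, slack=6)
Line 2: ['problem', 'is', 'hospital'] (min_width=19, slack=3)
Line 3: ['dust', 'calendar', 'it', 'bed'] (min_width=20, slack=2)
Line 4: ['water', 'absolute', 'stop'] (min_width=19, slack=3)
Line 5: ['dinosaur', 'snow'] (min_width=13, slack=9)

Answer: 3 2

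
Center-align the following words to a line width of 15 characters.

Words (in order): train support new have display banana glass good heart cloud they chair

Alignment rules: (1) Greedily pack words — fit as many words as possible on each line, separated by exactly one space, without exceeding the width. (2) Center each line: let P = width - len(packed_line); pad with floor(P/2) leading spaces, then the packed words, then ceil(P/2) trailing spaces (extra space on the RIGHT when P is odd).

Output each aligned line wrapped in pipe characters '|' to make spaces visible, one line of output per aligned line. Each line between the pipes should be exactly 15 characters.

Answer: | train support |
|   new have    |
|display banana |
|  glass good   |
|  heart cloud  |
|  they chair   |

Derivation:
Line 1: ['train', 'support'] (min_width=13, slack=2)
Line 2: ['new', 'have'] (min_width=8, slack=7)
Line 3: ['display', 'banana'] (min_width=14, slack=1)
Line 4: ['glass', 'good'] (min_width=10, slack=5)
Line 5: ['heart', 'cloud'] (min_width=11, slack=4)
Line 6: ['they', 'chair'] (min_width=10, slack=5)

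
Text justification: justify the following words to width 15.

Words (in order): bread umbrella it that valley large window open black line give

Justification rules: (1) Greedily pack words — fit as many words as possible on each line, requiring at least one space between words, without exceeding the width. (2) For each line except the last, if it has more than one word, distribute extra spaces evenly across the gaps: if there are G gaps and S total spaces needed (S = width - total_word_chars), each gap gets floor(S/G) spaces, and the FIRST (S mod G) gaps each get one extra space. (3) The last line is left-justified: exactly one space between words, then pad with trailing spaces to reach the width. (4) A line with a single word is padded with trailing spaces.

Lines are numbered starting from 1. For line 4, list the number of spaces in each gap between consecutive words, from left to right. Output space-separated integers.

Line 1: ['bread', 'umbrella'] (min_width=14, slack=1)
Line 2: ['it', 'that', 'valley'] (min_width=14, slack=1)
Line 3: ['large', 'window'] (min_width=12, slack=3)
Line 4: ['open', 'black', 'line'] (min_width=15, slack=0)
Line 5: ['give'] (min_width=4, slack=11)

Answer: 1 1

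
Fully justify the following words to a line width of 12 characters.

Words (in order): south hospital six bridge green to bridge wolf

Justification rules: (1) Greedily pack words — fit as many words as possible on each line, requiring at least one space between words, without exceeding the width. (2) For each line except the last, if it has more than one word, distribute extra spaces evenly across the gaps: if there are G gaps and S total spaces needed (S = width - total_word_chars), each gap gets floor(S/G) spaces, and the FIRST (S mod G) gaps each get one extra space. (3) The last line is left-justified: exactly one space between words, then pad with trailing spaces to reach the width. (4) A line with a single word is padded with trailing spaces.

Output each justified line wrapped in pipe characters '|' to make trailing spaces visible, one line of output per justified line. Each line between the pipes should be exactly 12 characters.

Line 1: ['south'] (min_width=5, slack=7)
Line 2: ['hospital', 'six'] (min_width=12, slack=0)
Line 3: ['bridge', 'green'] (min_width=12, slack=0)
Line 4: ['to', 'bridge'] (min_width=9, slack=3)
Line 5: ['wolf'] (min_width=4, slack=8)

Answer: |south       |
|hospital six|
|bridge green|
|to    bridge|
|wolf        |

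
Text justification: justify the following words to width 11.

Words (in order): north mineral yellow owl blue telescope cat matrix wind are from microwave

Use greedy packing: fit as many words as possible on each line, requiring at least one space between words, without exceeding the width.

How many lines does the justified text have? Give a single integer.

Line 1: ['north'] (min_width=5, slack=6)
Line 2: ['mineral'] (min_width=7, slack=4)
Line 3: ['yellow', 'owl'] (min_width=10, slack=1)
Line 4: ['blue'] (min_width=4, slack=7)
Line 5: ['telescope'] (min_width=9, slack=2)
Line 6: ['cat', 'matrix'] (min_width=10, slack=1)
Line 7: ['wind', 'are'] (min_width=8, slack=3)
Line 8: ['from'] (min_width=4, slack=7)
Line 9: ['microwave'] (min_width=9, slack=2)
Total lines: 9

Answer: 9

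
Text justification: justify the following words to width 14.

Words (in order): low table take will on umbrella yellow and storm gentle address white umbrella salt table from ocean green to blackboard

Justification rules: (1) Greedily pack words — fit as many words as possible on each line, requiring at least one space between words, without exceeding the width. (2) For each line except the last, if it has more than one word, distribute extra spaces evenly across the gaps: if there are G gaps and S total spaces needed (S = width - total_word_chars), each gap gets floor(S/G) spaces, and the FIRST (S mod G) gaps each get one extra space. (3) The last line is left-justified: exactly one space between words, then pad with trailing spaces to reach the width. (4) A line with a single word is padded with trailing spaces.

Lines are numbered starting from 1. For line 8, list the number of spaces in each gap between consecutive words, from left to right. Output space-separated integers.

Answer: 5

Derivation:
Line 1: ['low', 'table', 'take'] (min_width=14, slack=0)
Line 2: ['will', 'on'] (min_width=7, slack=7)
Line 3: ['umbrella'] (min_width=8, slack=6)
Line 4: ['yellow', 'and'] (min_width=10, slack=4)
Line 5: ['storm', 'gentle'] (min_width=12, slack=2)
Line 6: ['address', 'white'] (min_width=13, slack=1)
Line 7: ['umbrella', 'salt'] (min_width=13, slack=1)
Line 8: ['table', 'from'] (min_width=10, slack=4)
Line 9: ['ocean', 'green', 'to'] (min_width=14, slack=0)
Line 10: ['blackboard'] (min_width=10, slack=4)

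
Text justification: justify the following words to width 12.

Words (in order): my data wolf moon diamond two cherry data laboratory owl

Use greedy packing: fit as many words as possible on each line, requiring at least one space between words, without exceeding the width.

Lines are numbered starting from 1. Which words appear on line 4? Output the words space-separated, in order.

Line 1: ['my', 'data', 'wolf'] (min_width=12, slack=0)
Line 2: ['moon', 'diamond'] (min_width=12, slack=0)
Line 3: ['two', 'cherry'] (min_width=10, slack=2)
Line 4: ['data'] (min_width=4, slack=8)
Line 5: ['laboratory'] (min_width=10, slack=2)
Line 6: ['owl'] (min_width=3, slack=9)

Answer: data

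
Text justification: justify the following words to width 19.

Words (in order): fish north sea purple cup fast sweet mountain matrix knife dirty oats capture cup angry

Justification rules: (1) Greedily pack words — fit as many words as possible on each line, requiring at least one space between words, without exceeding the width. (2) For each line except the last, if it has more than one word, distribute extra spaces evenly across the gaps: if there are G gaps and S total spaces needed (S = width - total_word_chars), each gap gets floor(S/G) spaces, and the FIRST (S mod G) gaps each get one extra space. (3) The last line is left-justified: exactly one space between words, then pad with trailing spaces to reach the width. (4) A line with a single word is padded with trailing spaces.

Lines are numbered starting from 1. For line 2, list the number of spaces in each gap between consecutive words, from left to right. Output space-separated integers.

Line 1: ['fish', 'north', 'sea'] (min_width=14, slack=5)
Line 2: ['purple', 'cup', 'fast'] (min_width=15, slack=4)
Line 3: ['sweet', 'mountain'] (min_width=14, slack=5)
Line 4: ['matrix', 'knife', 'dirty'] (min_width=18, slack=1)
Line 5: ['oats', 'capture', 'cup'] (min_width=16, slack=3)
Line 6: ['angry'] (min_width=5, slack=14)

Answer: 3 3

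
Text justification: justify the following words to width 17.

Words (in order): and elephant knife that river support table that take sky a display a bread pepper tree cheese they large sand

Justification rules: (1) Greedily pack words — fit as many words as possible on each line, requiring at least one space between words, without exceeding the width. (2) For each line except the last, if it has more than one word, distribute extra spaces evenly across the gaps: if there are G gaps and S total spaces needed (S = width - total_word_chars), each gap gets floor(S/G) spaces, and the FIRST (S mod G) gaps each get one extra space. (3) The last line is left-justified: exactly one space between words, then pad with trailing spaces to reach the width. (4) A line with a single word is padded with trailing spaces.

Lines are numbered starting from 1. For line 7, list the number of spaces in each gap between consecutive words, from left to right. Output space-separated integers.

Answer: 1 1

Derivation:
Line 1: ['and', 'elephant'] (min_width=12, slack=5)
Line 2: ['knife', 'that', 'river'] (min_width=16, slack=1)
Line 3: ['support', 'table'] (min_width=13, slack=4)
Line 4: ['that', 'take', 'sky', 'a'] (min_width=15, slack=2)
Line 5: ['display', 'a', 'bread'] (min_width=15, slack=2)
Line 6: ['pepper', 'tree'] (min_width=11, slack=6)
Line 7: ['cheese', 'they', 'large'] (min_width=17, slack=0)
Line 8: ['sand'] (min_width=4, slack=13)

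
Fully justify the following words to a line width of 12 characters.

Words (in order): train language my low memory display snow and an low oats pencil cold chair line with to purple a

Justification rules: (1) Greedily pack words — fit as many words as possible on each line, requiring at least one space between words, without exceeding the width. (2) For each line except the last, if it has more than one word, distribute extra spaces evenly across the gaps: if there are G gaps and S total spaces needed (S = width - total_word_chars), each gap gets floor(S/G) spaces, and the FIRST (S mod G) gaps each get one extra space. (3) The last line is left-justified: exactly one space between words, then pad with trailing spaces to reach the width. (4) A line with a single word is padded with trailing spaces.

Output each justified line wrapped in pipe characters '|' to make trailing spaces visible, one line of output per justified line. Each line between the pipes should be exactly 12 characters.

Answer: |train       |
|language  my|
|low   memory|
|display snow|
|and  an  low|
|oats  pencil|
|cold   chair|
|line with to|
|purple a    |

Derivation:
Line 1: ['train'] (min_width=5, slack=7)
Line 2: ['language', 'my'] (min_width=11, slack=1)
Line 3: ['low', 'memory'] (min_width=10, slack=2)
Line 4: ['display', 'snow'] (min_width=12, slack=0)
Line 5: ['and', 'an', 'low'] (min_width=10, slack=2)
Line 6: ['oats', 'pencil'] (min_width=11, slack=1)
Line 7: ['cold', 'chair'] (min_width=10, slack=2)
Line 8: ['line', 'with', 'to'] (min_width=12, slack=0)
Line 9: ['purple', 'a'] (min_width=8, slack=4)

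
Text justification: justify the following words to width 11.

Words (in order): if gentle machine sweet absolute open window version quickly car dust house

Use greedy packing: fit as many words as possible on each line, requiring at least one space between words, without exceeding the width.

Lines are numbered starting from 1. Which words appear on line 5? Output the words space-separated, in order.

Answer: open window

Derivation:
Line 1: ['if', 'gentle'] (min_width=9, slack=2)
Line 2: ['machine'] (min_width=7, slack=4)
Line 3: ['sweet'] (min_width=5, slack=6)
Line 4: ['absolute'] (min_width=8, slack=3)
Line 5: ['open', 'window'] (min_width=11, slack=0)
Line 6: ['version'] (min_width=7, slack=4)
Line 7: ['quickly', 'car'] (min_width=11, slack=0)
Line 8: ['dust', 'house'] (min_width=10, slack=1)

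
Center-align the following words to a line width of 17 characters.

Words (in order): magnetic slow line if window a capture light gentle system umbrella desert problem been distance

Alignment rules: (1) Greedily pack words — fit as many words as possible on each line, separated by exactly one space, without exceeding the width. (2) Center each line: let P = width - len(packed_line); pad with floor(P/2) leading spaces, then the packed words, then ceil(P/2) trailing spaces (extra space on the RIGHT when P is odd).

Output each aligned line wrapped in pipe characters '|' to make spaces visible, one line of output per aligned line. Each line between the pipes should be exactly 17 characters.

Answer: |  magnetic slow  |
|line if window a |
|  capture light  |
|  gentle system  |
| umbrella desert |
|  problem been   |
|    distance     |

Derivation:
Line 1: ['magnetic', 'slow'] (min_width=13, slack=4)
Line 2: ['line', 'if', 'window', 'a'] (min_width=16, slack=1)
Line 3: ['capture', 'light'] (min_width=13, slack=4)
Line 4: ['gentle', 'system'] (min_width=13, slack=4)
Line 5: ['umbrella', 'desert'] (min_width=15, slack=2)
Line 6: ['problem', 'been'] (min_width=12, slack=5)
Line 7: ['distance'] (min_width=8, slack=9)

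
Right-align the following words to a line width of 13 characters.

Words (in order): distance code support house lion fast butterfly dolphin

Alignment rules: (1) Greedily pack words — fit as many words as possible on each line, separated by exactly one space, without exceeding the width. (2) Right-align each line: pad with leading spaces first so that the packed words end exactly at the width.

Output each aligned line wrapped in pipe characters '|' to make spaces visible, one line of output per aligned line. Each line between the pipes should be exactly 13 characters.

Answer: |distance code|
|support house|
|    lion fast|
|    butterfly|
|      dolphin|

Derivation:
Line 1: ['distance', 'code'] (min_width=13, slack=0)
Line 2: ['support', 'house'] (min_width=13, slack=0)
Line 3: ['lion', 'fast'] (min_width=9, slack=4)
Line 4: ['butterfly'] (min_width=9, slack=4)
Line 5: ['dolphin'] (min_width=7, slack=6)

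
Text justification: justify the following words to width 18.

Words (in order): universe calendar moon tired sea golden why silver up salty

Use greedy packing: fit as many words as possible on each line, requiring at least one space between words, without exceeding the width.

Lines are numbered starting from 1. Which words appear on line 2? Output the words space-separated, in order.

Line 1: ['universe', 'calendar'] (min_width=17, slack=1)
Line 2: ['moon', 'tired', 'sea'] (min_width=14, slack=4)
Line 3: ['golden', 'why', 'silver'] (min_width=17, slack=1)
Line 4: ['up', 'salty'] (min_width=8, slack=10)

Answer: moon tired sea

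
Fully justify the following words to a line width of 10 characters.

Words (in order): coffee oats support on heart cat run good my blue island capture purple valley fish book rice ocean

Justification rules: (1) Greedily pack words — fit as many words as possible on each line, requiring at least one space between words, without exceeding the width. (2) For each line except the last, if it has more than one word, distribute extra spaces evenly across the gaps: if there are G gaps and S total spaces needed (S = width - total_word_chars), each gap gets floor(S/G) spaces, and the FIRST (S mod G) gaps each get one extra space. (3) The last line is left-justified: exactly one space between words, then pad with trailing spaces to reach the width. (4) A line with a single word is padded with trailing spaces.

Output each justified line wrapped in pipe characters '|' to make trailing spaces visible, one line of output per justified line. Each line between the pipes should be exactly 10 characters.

Line 1: ['coffee'] (min_width=6, slack=4)
Line 2: ['oats'] (min_width=4, slack=6)
Line 3: ['support', 'on'] (min_width=10, slack=0)
Line 4: ['heart', 'cat'] (min_width=9, slack=1)
Line 5: ['run', 'good'] (min_width=8, slack=2)
Line 6: ['my', 'blue'] (min_width=7, slack=3)
Line 7: ['island'] (min_width=6, slack=4)
Line 8: ['capture'] (min_width=7, slack=3)
Line 9: ['purple'] (min_width=6, slack=4)
Line 10: ['valley'] (min_width=6, slack=4)
Line 11: ['fish', 'book'] (min_width=9, slack=1)
Line 12: ['rice', 'ocean'] (min_width=10, slack=0)

Answer: |coffee    |
|oats      |
|support on|
|heart  cat|
|run   good|
|my    blue|
|island    |
|capture   |
|purple    |
|valley    |
|fish  book|
|rice ocean|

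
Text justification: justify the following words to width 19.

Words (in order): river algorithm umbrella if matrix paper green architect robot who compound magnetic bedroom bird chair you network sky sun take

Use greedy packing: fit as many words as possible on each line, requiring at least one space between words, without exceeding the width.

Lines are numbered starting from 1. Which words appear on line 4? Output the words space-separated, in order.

Answer: architect robot who

Derivation:
Line 1: ['river', 'algorithm'] (min_width=15, slack=4)
Line 2: ['umbrella', 'if', 'matrix'] (min_width=18, slack=1)
Line 3: ['paper', 'green'] (min_width=11, slack=8)
Line 4: ['architect', 'robot', 'who'] (min_width=19, slack=0)
Line 5: ['compound', 'magnetic'] (min_width=17, slack=2)
Line 6: ['bedroom', 'bird', 'chair'] (min_width=18, slack=1)
Line 7: ['you', 'network', 'sky', 'sun'] (min_width=19, slack=0)
Line 8: ['take'] (min_width=4, slack=15)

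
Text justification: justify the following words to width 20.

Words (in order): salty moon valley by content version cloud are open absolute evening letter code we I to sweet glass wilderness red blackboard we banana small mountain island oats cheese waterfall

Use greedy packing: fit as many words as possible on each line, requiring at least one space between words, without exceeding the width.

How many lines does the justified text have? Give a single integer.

Answer: 11

Derivation:
Line 1: ['salty', 'moon', 'valley', 'by'] (min_width=20, slack=0)
Line 2: ['content', 'version'] (min_width=15, slack=5)
Line 3: ['cloud', 'are', 'open'] (min_width=14, slack=6)
Line 4: ['absolute', 'evening'] (min_width=16, slack=4)
Line 5: ['letter', 'code', 'we', 'I', 'to'] (min_width=19, slack=1)
Line 6: ['sweet', 'glass'] (min_width=11, slack=9)
Line 7: ['wilderness', 'red'] (min_width=14, slack=6)
Line 8: ['blackboard', 'we', 'banana'] (min_width=20, slack=0)
Line 9: ['small', 'mountain'] (min_width=14, slack=6)
Line 10: ['island', 'oats', 'cheese'] (min_width=18, slack=2)
Line 11: ['waterfall'] (min_width=9, slack=11)
Total lines: 11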